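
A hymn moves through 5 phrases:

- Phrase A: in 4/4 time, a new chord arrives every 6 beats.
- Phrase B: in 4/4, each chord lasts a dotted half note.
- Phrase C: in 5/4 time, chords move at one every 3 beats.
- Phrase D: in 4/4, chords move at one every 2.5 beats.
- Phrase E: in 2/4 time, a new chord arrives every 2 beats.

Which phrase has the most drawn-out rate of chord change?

A: 4 beats/bar ÷ 6 beats/chord = 2/3 chords/bar.
B: 4 beats/bar ÷ 3 beats/chord = 4/3 chords/bar.
C: 5 beats/bar ÷ 3 beats/chord = 5/3 chords/bar.
D: 4 beats/bar ÷ 2.5 beats/chord = 1.6 chords/bar.
E: 2 beats/bar ÷ 2 beats/chord = 1 chord/bar.
Slowest is A at 2/3 chords/bar.

Phrase A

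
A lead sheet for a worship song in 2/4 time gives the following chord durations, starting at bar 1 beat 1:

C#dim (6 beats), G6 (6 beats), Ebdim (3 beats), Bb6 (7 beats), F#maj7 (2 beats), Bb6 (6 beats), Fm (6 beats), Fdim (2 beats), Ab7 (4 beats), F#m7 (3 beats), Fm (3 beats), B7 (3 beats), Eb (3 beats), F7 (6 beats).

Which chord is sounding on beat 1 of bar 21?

Beat 1 of bar 21 is beat (21−1)×2 + 1 = 41 overall.
Running totals: C#dim ends at 6, G6 ends at 12, Ebdim ends at 15, Bb6 ends at 22, F#maj7 ends at 24, Bb6 ends at 30, Fm ends at 36, Fdim ends at 38, Ab7 ends at 42.
Beat 41 falls within Ab7.

Ab7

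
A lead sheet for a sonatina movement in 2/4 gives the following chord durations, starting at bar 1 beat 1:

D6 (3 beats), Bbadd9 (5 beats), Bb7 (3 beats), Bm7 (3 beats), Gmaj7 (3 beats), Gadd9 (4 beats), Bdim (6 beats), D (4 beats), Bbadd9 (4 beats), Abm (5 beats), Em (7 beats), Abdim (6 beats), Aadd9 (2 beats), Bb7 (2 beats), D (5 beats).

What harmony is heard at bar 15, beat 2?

D

Beat 2 of bar 15 is beat (15−1)×2 + 2 = 30 overall.
Running totals: D6 ends at 3, Bbadd9 ends at 8, Bb7 ends at 11, Bm7 ends at 14, Gmaj7 ends at 17, Gadd9 ends at 21, Bdim ends at 27, D ends at 31.
Beat 30 falls within D.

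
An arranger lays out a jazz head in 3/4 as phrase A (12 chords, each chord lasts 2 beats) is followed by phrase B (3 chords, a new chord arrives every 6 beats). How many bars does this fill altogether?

A: 12 × 2 = 24 beats = 8 bars.
B: 3 × 6 = 18 beats = 6 bars.
Total: 8 + 6 = 14 bars.

14 bars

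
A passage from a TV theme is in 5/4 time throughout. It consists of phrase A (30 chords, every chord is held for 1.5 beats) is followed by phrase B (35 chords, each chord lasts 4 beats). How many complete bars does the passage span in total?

37 bars

A: 30 × 1.5 = 45 beats = 9 bars.
B: 35 × 4 = 140 beats = 28 bars.
Total: 9 + 28 = 37 bars.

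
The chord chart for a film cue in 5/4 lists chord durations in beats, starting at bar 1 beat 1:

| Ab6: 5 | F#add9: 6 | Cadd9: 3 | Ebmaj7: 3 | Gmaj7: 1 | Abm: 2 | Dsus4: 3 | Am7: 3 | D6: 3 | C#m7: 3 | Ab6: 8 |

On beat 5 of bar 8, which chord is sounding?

Beat 5 of bar 8 is beat (8−1)×5 + 5 = 40 overall.
Running totals: Ab6 ends at 5, F#add9 ends at 11, Cadd9 ends at 14, Ebmaj7 ends at 17, Gmaj7 ends at 18, Abm ends at 20, Dsus4 ends at 23, Am7 ends at 26, D6 ends at 29, C#m7 ends at 32, Ab6 ends at 40.
Beat 40 falls within Ab6.

Ab6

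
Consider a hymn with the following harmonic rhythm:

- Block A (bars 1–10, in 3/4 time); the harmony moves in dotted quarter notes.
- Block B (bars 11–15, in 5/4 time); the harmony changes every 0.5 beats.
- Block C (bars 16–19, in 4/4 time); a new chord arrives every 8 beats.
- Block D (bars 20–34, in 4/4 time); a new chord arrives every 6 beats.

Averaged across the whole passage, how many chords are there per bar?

41/17 chords per bar

A: 10 bars of 3 beats is 30 beats; at 1.5 beats each that's 20 chords.
B: 5 bars of 5 beats is 25 beats; at 0.5 beats each that's 50 chords.
C: 4 bars of 4 beats is 16 beats; at 8 beats each that's 2 chords.
D: 15 bars of 4 beats is 60 beats; at 6 beats each that's 10 chords.
Overall: 82 chords over 34 bars → 82/34 = 41/17 chords per bar.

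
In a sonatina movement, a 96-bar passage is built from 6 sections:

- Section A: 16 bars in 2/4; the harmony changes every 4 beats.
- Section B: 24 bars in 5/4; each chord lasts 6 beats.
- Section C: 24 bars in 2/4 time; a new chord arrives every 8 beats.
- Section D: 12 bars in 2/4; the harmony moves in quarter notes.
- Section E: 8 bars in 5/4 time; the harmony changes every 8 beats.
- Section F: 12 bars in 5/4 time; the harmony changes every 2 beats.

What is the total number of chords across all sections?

A has 32 beats and chords last 4 each, so 8 chords.
B has 120 beats and chords last 6 each, so 20 chords.
C has 48 beats and chords last 8 each, so 6 chords.
D has 24 beats and chords last 1 each, so 24 chords.
E has 40 beats and chords last 8 each, so 5 chords.
F has 60 beats and chords last 2 each, so 30 chords.
Total: 8 + 20 + 6 + 24 + 5 + 30 = 93.

93 chords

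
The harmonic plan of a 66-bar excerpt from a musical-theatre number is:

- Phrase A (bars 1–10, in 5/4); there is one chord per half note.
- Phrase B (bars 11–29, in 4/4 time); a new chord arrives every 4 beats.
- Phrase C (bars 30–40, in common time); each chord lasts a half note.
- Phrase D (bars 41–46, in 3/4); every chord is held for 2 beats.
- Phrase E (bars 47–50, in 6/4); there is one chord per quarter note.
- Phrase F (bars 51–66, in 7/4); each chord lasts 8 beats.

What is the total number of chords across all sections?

A has 50 beats and chords last 2 each, so 25 chords.
B has 76 beats and chords last 4 each, so 19 chords.
C has 44 beats and chords last 2 each, so 22 chords.
D has 18 beats and chords last 2 each, so 9 chords.
E has 24 beats and chords last 1 each, so 24 chords.
F has 112 beats and chords last 8 each, so 14 chords.
Total: 25 + 19 + 22 + 9 + 24 + 14 = 113.

113 chords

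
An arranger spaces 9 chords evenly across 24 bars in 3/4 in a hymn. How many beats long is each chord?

8 beats

24 bars × 3 beats/bar = 72 beats total.
72 beats ÷ 9 chords = 8 beats per chord.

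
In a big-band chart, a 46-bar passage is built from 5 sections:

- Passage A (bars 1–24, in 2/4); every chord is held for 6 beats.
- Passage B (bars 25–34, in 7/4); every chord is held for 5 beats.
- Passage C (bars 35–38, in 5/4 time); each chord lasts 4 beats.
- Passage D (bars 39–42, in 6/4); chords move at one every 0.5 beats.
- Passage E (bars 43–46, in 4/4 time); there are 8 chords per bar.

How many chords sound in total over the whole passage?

107 chords

A: 24 bars × 2 beats = 48 beats; 6 beats/chord → 8 chords.
B: 10 bars × 7 beats = 70 beats; 5 beats/chord → 14 chords.
C: 4 bars × 5 beats = 20 beats; 4 beats/chord → 5 chords.
D: 4 bars × 6 beats = 24 beats; 0.5 beats/chord → 48 chords.
E: 4 bars × 4 beats = 16 beats; 0.5 beats/chord → 32 chords.
Total: 8 + 14 + 5 + 48 + 32 = 107.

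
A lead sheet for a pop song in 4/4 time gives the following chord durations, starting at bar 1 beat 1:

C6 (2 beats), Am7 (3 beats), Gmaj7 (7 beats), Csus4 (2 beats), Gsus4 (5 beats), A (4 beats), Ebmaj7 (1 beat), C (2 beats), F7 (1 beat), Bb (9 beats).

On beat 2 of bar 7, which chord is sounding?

C

Beat 2 of bar 7 is beat (7−1)×4 + 2 = 26 overall.
Running totals: C6 ends at 2, Am7 ends at 5, Gmaj7 ends at 12, Csus4 ends at 14, Gsus4 ends at 19, A ends at 23, Ebmaj7 ends at 24, C ends at 26.
Beat 26 falls within C.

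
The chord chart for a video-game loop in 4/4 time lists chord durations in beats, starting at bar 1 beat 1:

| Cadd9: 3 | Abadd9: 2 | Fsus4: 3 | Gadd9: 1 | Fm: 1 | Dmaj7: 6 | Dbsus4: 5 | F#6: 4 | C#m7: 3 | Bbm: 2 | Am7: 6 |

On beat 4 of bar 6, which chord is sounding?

F#6

Beat 4 of bar 6 is beat (6−1)×4 + 4 = 24 overall.
Running totals: Cadd9 ends at 3, Abadd9 ends at 5, Fsus4 ends at 8, Gadd9 ends at 9, Fm ends at 10, Dmaj7 ends at 16, Dbsus4 ends at 21, F#6 ends at 25.
Beat 24 falls within F#6.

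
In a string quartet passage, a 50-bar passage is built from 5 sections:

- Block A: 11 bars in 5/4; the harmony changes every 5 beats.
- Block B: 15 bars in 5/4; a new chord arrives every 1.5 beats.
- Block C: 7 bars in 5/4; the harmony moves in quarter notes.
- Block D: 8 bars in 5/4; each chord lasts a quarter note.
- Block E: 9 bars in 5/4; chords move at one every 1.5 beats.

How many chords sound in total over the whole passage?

A has 55 beats and chords last 5 each, so 11 chords.
B has 75 beats and chords last 1.5 each, so 50 chords.
C has 35 beats and chords last 1 each, so 35 chords.
D has 40 beats and chords last 1 each, so 40 chords.
E has 45 beats and chords last 1.5 each, so 30 chords.
Total: 11 + 50 + 35 + 40 + 30 = 166.

166 chords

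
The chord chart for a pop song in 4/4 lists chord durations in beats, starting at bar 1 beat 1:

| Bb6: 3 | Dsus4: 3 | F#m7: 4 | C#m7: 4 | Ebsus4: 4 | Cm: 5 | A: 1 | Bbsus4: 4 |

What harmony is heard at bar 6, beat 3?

Beat 3 of bar 6 is beat (6−1)×4 + 3 = 23 overall.
Running totals: Bb6 ends at 3, Dsus4 ends at 6, F#m7 ends at 10, C#m7 ends at 14, Ebsus4 ends at 18, Cm ends at 23.
Beat 23 falls within Cm.

Cm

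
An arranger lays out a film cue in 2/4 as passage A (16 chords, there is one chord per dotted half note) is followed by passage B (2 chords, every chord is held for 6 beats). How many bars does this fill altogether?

30 bars

A: 16 × 3 = 48 beats = 24 bars.
B: 2 × 6 = 12 beats = 6 bars.
Total: 24 + 6 = 30 bars.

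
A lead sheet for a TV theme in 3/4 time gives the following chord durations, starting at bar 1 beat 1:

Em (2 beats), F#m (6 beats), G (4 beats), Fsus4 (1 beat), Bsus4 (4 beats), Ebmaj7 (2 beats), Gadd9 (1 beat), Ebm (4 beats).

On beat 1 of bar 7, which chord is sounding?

Ebmaj7

Beat 1 of bar 7 is beat (7−1)×3 + 1 = 19 overall.
Running totals: Em ends at 2, F#m ends at 8, G ends at 12, Fsus4 ends at 13, Bsus4 ends at 17, Ebmaj7 ends at 19.
Beat 19 falls within Ebmaj7.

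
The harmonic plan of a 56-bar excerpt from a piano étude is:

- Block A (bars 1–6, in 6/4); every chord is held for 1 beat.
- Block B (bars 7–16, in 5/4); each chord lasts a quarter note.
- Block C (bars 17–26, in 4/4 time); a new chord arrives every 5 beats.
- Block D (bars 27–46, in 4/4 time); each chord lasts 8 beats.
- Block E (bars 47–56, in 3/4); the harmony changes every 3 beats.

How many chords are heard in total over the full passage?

114 chords

A: 6·6 = 36 beats, 36/1 = 36 chords.
B: 10·5 = 50 beats, 50/1 = 50 chords.
C: 10·4 = 40 beats, 40/5 = 8 chords.
D: 20·4 = 80 beats, 80/8 = 10 chords.
E: 10·3 = 30 beats, 30/3 = 10 chords.
Total: 36 + 50 + 8 + 10 + 10 = 114.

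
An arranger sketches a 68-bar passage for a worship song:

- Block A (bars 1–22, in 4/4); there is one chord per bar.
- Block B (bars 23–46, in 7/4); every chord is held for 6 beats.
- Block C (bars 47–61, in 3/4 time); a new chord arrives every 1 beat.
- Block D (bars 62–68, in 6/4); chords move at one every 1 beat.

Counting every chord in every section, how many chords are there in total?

137 chords

A has 88 beats and chords last 4 each, so 22 chords.
B has 168 beats and chords last 6 each, so 28 chords.
C has 45 beats and chords last 1 each, so 45 chords.
D has 42 beats and chords last 1 each, so 42 chords.
Total: 22 + 28 + 45 + 42 = 137.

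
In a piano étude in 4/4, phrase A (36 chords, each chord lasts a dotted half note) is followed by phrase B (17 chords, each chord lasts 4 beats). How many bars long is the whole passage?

44 bars

A: 36 × 3 = 108 beats = 27 bars.
B: 17 × 4 = 68 beats = 17 bars.
Total: 27 + 17 = 44 bars.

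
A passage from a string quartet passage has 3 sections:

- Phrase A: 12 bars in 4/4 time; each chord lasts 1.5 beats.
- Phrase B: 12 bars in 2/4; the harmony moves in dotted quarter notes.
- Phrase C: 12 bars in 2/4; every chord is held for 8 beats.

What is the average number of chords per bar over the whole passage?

A: 12 bars of 4 beats is 48 beats; at 1.5 beats each that's 32 chords.
B: 12 bars of 2 beats is 24 beats; at 1.5 beats each that's 16 chords.
C: 12 bars of 2 beats is 24 beats; at 8 beats each that's 3 chords.
Overall: 51 chords over 36 bars → 51/36 = 17/12 chords per bar.

17/12 chords per bar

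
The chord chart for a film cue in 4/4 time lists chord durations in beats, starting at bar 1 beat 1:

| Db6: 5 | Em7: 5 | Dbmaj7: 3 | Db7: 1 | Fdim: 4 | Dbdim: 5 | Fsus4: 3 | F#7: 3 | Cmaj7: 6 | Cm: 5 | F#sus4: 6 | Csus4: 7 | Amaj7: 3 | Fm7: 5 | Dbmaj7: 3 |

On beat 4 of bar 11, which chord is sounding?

Beat 4 of bar 11 is beat (11−1)×4 + 4 = 44 overall.
Running totals: Db6 ends at 5, Em7 ends at 10, Dbmaj7 ends at 13, Db7 ends at 14, Fdim ends at 18, Dbdim ends at 23, Fsus4 ends at 26, F#7 ends at 29, Cmaj7 ends at 35, Cm ends at 40, F#sus4 ends at 46.
Beat 44 falls within F#sus4.

F#sus4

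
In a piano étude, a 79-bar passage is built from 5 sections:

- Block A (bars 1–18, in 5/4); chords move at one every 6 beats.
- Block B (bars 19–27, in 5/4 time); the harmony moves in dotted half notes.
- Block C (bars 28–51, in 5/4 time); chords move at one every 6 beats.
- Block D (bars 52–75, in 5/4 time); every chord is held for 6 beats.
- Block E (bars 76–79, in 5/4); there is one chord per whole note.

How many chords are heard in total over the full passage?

75 chords

A: 18 bars × 5 beats = 90 beats; 6 beats/chord → 15 chords.
B: 9 bars × 5 beats = 45 beats; 3 beats/chord → 15 chords.
C: 24 bars × 5 beats = 120 beats; 6 beats/chord → 20 chords.
D: 24 bars × 5 beats = 120 beats; 6 beats/chord → 20 chords.
E: 4 bars × 5 beats = 20 beats; 4 beats/chord → 5 chords.
Total: 15 + 15 + 20 + 20 + 5 = 75.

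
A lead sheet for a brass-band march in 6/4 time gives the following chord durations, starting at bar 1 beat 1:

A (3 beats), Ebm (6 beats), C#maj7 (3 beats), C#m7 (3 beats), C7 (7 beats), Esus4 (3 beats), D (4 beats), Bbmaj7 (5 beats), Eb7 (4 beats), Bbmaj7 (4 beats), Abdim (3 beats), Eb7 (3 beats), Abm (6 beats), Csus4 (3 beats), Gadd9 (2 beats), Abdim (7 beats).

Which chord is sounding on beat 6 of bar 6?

Eb7

Beat 6 of bar 6 is beat (6−1)×6 + 6 = 36 overall.
Running totals: A ends at 3, Ebm ends at 9, C#maj7 ends at 12, C#m7 ends at 15, C7 ends at 22, Esus4 ends at 25, D ends at 29, Bbmaj7 ends at 34, Eb7 ends at 38.
Beat 36 falls within Eb7.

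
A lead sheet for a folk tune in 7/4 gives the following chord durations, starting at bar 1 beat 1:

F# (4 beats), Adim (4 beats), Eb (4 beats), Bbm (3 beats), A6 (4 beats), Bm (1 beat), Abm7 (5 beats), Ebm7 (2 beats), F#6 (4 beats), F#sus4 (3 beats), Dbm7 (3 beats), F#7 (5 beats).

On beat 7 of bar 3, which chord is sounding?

Beat 7 of bar 3 is beat (3−1)×7 + 7 = 21 overall.
Running totals: F# ends at 4, Adim ends at 8, Eb ends at 12, Bbm ends at 15, A6 ends at 19, Bm ends at 20, Abm7 ends at 25.
Beat 21 falls within Abm7.

Abm7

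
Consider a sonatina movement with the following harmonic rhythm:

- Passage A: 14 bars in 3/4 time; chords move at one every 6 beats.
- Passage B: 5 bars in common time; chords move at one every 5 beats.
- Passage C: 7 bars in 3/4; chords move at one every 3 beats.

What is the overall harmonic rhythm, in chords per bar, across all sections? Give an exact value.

9/13 chords per bar

A: 14 × 3 = 42 beats ÷ 6 = 7 chords.
B: 5 × 4 = 20 beats ÷ 5 = 4 chords.
C: 7 × 3 = 21 beats ÷ 3 = 7 chords.
Overall: 18 chords over 26 bars → 18/26 = 9/13 chords per bar.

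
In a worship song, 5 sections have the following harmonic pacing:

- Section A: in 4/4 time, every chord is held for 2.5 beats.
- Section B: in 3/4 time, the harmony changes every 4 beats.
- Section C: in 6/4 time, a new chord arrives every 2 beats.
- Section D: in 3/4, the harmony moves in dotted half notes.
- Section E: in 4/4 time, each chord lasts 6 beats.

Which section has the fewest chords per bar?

A: 4 beats/bar ÷ 2.5 beats/chord = 1.6 chords/bar.
B: 3 beats/bar ÷ 4 beats/chord = 0.75 chords/bar.
C: 6 beats/bar ÷ 2 beats/chord = 3 chords/bar.
D: 3 beats/bar ÷ 3 beats/chord = 1 chord/bar.
E: 4 beats/bar ÷ 6 beats/chord = 2/3 chords/bar.
Slowest is E at 2/3 chords/bar.

Section E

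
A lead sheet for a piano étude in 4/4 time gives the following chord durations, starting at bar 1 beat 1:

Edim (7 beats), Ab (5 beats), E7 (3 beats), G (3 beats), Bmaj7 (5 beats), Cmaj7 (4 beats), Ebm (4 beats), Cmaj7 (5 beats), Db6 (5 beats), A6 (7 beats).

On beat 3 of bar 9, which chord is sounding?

Beat 3 of bar 9 is beat (9−1)×4 + 3 = 35 overall.
Running totals: Edim ends at 7, Ab ends at 12, E7 ends at 15, G ends at 18, Bmaj7 ends at 23, Cmaj7 ends at 27, Ebm ends at 31, Cmaj7 ends at 36.
Beat 35 falls within Cmaj7.

Cmaj7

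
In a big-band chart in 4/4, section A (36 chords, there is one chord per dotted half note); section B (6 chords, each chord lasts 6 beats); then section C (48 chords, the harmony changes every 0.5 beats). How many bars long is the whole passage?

42 bars

A: 36 × 3 = 108 beats = 27 bars.
B: 6 × 6 = 36 beats = 9 bars.
C: 48 × 0.5 = 24 beats = 6 bars.
Total: 27 + 9 + 6 = 42 bars.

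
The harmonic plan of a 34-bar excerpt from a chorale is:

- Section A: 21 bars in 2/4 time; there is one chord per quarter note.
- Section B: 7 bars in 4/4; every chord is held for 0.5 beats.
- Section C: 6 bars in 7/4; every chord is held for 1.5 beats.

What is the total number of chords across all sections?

126 chords

A has 42 beats and chords last 1 each, so 42 chords.
B has 28 beats and chords last 0.5 each, so 56 chords.
C has 42 beats and chords last 1.5 each, so 28 chords.
Total: 42 + 56 + 28 = 126.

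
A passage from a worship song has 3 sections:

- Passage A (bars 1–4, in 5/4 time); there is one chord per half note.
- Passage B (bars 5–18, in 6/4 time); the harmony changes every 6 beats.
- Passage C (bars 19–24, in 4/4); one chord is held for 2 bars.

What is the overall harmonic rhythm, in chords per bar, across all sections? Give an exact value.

1.125 chords per bar

A: 4 bars of 5 beats is 20 beats; at 2 beats each that's 10 chords.
B: 14 bars of 6 beats is 84 beats; at 6 beats each that's 14 chords.
C: 6 bars of 4 beats is 24 beats; at 8 beats each that's 3 chords.
Overall: 27 chords over 24 bars → 27/24 = 1.125 chords per bar.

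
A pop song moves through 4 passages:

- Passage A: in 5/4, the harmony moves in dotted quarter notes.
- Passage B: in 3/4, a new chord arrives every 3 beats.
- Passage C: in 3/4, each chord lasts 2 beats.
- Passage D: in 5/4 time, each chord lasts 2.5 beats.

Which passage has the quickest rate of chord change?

Passage A

A: 5 beats/bar ÷ 1.5 beats/chord = 10/3 chords/bar.
B: 3 beats/bar ÷ 3 beats/chord = 1 chord/bar.
C: 3 beats/bar ÷ 2 beats/chord = 1.5 chords/bar.
D: 5 beats/bar ÷ 2.5 beats/chord = 2 chords/bar.
Fastest is A at 10/3 chords/bar.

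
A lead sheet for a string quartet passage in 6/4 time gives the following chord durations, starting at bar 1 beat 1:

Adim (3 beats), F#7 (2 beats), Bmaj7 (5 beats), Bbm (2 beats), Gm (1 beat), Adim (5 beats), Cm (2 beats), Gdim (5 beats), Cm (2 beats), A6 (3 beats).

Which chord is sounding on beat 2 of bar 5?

Cm

Beat 2 of bar 5 is beat (5−1)×6 + 2 = 26 overall.
Running totals: Adim ends at 3, F#7 ends at 5, Bmaj7 ends at 10, Bbm ends at 12, Gm ends at 13, Adim ends at 18, Cm ends at 20, Gdim ends at 25, Cm ends at 27.
Beat 26 falls within Cm.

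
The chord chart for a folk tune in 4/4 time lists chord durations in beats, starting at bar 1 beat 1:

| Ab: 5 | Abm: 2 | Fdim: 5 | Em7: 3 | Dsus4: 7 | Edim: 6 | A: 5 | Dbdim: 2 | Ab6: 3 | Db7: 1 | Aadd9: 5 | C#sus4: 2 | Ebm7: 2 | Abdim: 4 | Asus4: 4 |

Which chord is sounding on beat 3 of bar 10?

Db7

Beat 3 of bar 10 is beat (10−1)×4 + 3 = 39 overall.
Running totals: Ab ends at 5, Abm ends at 7, Fdim ends at 12, Em7 ends at 15, Dsus4 ends at 22, Edim ends at 28, A ends at 33, Dbdim ends at 35, Ab6 ends at 38, Db7 ends at 39.
Beat 39 falls within Db7.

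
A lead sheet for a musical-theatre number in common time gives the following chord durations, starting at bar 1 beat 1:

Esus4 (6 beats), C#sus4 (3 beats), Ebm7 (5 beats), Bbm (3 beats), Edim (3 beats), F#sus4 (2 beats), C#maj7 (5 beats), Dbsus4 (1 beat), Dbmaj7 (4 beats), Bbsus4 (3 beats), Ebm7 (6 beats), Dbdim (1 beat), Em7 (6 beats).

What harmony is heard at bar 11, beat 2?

Dbdim

Beat 2 of bar 11 is beat (11−1)×4 + 2 = 42 overall.
Running totals: Esus4 ends at 6, C#sus4 ends at 9, Ebm7 ends at 14, Bbm ends at 17, Edim ends at 20, F#sus4 ends at 22, C#maj7 ends at 27, Dbsus4 ends at 28, Dbmaj7 ends at 32, Bbsus4 ends at 35, Ebm7 ends at 41, Dbdim ends at 42.
Beat 42 falls within Dbdim.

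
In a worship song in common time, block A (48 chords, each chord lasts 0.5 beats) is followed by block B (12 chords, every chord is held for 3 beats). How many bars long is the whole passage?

15 bars

A: 48 × 0.5 = 24 beats = 6 bars.
B: 12 × 3 = 36 beats = 9 bars.
Total: 6 + 9 = 15 bars.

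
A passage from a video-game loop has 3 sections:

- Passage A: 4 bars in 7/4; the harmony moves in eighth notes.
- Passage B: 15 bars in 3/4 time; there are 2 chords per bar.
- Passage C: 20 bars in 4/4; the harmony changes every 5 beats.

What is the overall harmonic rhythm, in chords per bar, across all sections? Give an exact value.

34/13 chords per bar

A: 4 bars of 7 beats is 28 beats; at 0.5 beats each that's 56 chords.
B: 15 bars of 3 beats is 45 beats; at 1.5 beats each that's 30 chords.
C: 20 bars of 4 beats is 80 beats; at 5 beats each that's 16 chords.
Overall: 102 chords over 39 bars → 102/39 = 34/13 chords per bar.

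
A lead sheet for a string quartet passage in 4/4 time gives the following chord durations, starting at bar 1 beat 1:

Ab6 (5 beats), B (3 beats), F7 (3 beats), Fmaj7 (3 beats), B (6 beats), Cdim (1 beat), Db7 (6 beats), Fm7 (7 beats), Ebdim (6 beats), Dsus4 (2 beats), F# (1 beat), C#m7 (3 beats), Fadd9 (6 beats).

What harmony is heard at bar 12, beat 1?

C#m7

Beat 1 of bar 12 is beat (12−1)×4 + 1 = 45 overall.
Running totals: Ab6 ends at 5, B ends at 8, F7 ends at 11, Fmaj7 ends at 14, B ends at 20, Cdim ends at 21, Db7 ends at 27, Fm7 ends at 34, Ebdim ends at 40, Dsus4 ends at 42, F# ends at 43, C#m7 ends at 46.
Beat 45 falls within C#m7.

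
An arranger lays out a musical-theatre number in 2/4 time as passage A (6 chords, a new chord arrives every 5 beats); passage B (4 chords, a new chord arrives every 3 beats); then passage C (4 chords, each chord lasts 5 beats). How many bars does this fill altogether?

31 bars

A: 6 × 5 = 30 beats = 15 bars.
B: 4 × 3 = 12 beats = 6 bars.
C: 4 × 5 = 20 beats = 10 bars.
Total: 15 + 6 + 10 = 31 bars.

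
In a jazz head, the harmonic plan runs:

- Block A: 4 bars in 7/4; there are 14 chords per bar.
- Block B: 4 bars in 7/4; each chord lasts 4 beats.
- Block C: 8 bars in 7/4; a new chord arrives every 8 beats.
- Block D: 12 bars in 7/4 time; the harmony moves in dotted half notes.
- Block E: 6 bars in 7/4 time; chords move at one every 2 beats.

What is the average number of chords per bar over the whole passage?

A: 4 × 7 = 28 beats ÷ 0.5 = 56 chords.
B: 4 × 7 = 28 beats ÷ 4 = 7 chords.
C: 8 × 7 = 56 beats ÷ 8 = 7 chords.
D: 12 × 7 = 84 beats ÷ 3 = 28 chords.
E: 6 × 7 = 42 beats ÷ 2 = 21 chords.
Overall: 119 chords over 34 bars → 119/34 = 3.5 chords per bar.

3.5 chords per bar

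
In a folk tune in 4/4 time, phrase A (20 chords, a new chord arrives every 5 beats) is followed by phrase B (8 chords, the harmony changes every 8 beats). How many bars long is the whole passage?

41 bars

A: 20 × 5 = 100 beats = 25 bars.
B: 8 × 8 = 64 beats = 16 bars.
Total: 25 + 16 = 41 bars.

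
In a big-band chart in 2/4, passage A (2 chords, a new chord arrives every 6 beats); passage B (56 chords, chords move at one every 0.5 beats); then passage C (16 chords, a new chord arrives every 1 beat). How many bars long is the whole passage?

28 bars

A: 2 × 6 = 12 beats = 6 bars.
B: 56 × 0.5 = 28 beats = 14 bars.
C: 16 × 1 = 16 beats = 8 bars.
Total: 6 + 14 + 8 = 28 bars.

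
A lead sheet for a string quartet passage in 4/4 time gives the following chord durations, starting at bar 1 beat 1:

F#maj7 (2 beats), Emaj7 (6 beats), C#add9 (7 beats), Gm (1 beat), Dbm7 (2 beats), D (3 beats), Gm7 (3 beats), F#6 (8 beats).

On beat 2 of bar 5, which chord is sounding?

Dbm7

Beat 2 of bar 5 is beat (5−1)×4 + 2 = 18 overall.
Running totals: F#maj7 ends at 2, Emaj7 ends at 8, C#add9 ends at 15, Gm ends at 16, Dbm7 ends at 18.
Beat 18 falls within Dbm7.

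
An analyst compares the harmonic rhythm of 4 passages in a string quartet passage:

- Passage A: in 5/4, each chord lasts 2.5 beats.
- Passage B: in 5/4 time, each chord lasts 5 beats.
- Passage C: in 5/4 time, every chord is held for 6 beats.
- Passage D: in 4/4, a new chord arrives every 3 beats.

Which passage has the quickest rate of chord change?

Passage A

A: 5 beats/bar ÷ 2.5 beats/chord = 2 chords/bar.
B: 5 beats/bar ÷ 5 beats/chord = 1 chord/bar.
C: 5 beats/bar ÷ 6 beats/chord = 5/6 chords/bar.
D: 4 beats/bar ÷ 3 beats/chord = 4/3 chords/bar.
Fastest is A at 2 chords/bar.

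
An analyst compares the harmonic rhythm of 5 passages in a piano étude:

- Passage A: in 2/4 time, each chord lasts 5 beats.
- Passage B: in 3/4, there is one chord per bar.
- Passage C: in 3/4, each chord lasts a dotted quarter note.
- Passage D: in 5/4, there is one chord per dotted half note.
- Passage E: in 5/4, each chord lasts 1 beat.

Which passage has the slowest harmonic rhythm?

A: 2 beats/bar ÷ 5 beats/chord = 0.4 chords/bar.
B: 3 beats/bar ÷ 3 beats/chord = 1 chord/bar.
C: 3 beats/bar ÷ 1.5 beats/chord = 2 chords/bar.
D: 5 beats/bar ÷ 3 beats/chord = 5/3 chords/bar.
E: 5 beats/bar ÷ 1 beat/chord = 5 chords/bar.
Slowest is A at 0.4 chords/bar.

Passage A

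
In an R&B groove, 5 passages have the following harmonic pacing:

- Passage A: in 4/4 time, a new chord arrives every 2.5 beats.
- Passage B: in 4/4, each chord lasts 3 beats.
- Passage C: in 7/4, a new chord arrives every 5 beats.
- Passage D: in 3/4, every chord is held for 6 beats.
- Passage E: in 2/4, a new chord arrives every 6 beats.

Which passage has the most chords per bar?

Passage A

A: 4 beats/bar ÷ 2.5 beats/chord = 1.6 chords/bar.
B: 4 beats/bar ÷ 3 beats/chord = 4/3 chords/bar.
C: 7 beats/bar ÷ 5 beats/chord = 1.4 chords/bar.
D: 3 beats/bar ÷ 6 beats/chord = 0.5 chords/bar.
E: 2 beats/bar ÷ 6 beats/chord = 1/3 chords/bar.
Fastest is A at 1.6 chords/bar.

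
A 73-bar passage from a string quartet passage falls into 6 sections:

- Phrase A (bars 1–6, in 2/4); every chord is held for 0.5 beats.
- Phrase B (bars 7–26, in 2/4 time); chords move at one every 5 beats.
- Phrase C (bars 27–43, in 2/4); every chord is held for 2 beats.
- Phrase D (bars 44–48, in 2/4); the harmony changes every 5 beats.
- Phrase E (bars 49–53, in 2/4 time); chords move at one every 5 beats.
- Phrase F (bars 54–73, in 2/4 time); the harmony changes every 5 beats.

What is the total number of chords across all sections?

61 chords

A has 12 beats and chords last 0.5 each, so 24 chords.
B has 40 beats and chords last 5 each, so 8 chords.
C has 34 beats and chords last 2 each, so 17 chords.
D has 10 beats and chords last 5 each, so 2 chords.
E has 10 beats and chords last 5 each, so 2 chords.
F has 40 beats and chords last 5 each, so 8 chords.
Total: 24 + 8 + 17 + 2 + 2 + 8 = 61.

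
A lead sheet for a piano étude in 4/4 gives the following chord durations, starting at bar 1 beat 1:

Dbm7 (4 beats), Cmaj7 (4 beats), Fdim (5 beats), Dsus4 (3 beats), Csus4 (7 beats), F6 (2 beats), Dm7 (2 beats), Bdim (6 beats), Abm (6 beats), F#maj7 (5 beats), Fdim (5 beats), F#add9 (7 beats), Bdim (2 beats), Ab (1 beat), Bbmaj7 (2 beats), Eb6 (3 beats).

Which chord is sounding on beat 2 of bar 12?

Beat 2 of bar 12 is beat (12−1)×4 + 2 = 46 overall.
Running totals: Dbm7 ends at 4, Cmaj7 ends at 8, Fdim ends at 13, Dsus4 ends at 16, Csus4 ends at 23, F6 ends at 25, Dm7 ends at 27, Bdim ends at 33, Abm ends at 39, F#maj7 ends at 44, Fdim ends at 49.
Beat 46 falls within Fdim.

Fdim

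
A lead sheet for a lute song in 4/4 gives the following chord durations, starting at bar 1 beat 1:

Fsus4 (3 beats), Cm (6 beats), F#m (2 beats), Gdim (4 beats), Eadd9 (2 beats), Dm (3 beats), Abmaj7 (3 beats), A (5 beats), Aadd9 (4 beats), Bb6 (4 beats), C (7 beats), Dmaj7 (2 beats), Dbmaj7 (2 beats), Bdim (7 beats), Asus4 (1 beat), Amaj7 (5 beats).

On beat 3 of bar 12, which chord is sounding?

Beat 3 of bar 12 is beat (12−1)×4 + 3 = 47 overall.
Running totals: Fsus4 ends at 3, Cm ends at 9, F#m ends at 11, Gdim ends at 15, Eadd9 ends at 17, Dm ends at 20, Abmaj7 ends at 23, A ends at 28, Aadd9 ends at 32, Bb6 ends at 36, C ends at 43, Dmaj7 ends at 45, Dbmaj7 ends at 47.
Beat 47 falls within Dbmaj7.

Dbmaj7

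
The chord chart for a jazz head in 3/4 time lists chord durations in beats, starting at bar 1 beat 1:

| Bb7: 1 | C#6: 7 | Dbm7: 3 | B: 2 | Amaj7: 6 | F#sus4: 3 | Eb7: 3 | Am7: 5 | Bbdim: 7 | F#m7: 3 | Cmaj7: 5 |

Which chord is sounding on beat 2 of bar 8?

Beat 2 of bar 8 is beat (8−1)×3 + 2 = 23 overall.
Running totals: Bb7 ends at 1, C#6 ends at 8, Dbm7 ends at 11, B ends at 13, Amaj7 ends at 19, F#sus4 ends at 22, Eb7 ends at 25.
Beat 23 falls within Eb7.

Eb7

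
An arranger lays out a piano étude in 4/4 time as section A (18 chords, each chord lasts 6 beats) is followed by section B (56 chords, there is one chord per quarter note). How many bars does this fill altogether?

41 bars

A: 18 × 6 = 108 beats = 27 bars.
B: 56 × 1 = 56 beats = 14 bars.
Total: 27 + 14 = 41 bars.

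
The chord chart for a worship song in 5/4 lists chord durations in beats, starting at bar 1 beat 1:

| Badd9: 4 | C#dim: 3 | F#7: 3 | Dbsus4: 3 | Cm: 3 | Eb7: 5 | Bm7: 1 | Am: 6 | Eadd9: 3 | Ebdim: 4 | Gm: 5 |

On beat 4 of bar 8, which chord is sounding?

Beat 4 of bar 8 is beat (8−1)×5 + 4 = 39 overall.
Running totals: Badd9 ends at 4, C#dim ends at 7, F#7 ends at 10, Dbsus4 ends at 13, Cm ends at 16, Eb7 ends at 21, Bm7 ends at 22, Am ends at 28, Eadd9 ends at 31, Ebdim ends at 35, Gm ends at 40.
Beat 39 falls within Gm.

Gm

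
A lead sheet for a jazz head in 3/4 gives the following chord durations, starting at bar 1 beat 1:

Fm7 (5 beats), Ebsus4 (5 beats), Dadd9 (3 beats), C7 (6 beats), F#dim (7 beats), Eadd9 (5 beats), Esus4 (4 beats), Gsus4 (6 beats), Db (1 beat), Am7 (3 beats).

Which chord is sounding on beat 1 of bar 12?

Beat 1 of bar 12 is beat (12−1)×3 + 1 = 34 overall.
Running totals: Fm7 ends at 5, Ebsus4 ends at 10, Dadd9 ends at 13, C7 ends at 19, F#dim ends at 26, Eadd9 ends at 31, Esus4 ends at 35.
Beat 34 falls within Esus4.

Esus4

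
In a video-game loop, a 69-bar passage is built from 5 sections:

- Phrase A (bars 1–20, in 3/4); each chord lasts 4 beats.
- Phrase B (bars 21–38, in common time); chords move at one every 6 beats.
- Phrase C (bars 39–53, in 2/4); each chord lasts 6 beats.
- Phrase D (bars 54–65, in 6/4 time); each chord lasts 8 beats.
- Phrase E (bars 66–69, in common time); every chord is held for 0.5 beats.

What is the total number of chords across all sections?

A: 20·3 = 60 beats, 60/4 = 15 chords.
B: 18·4 = 72 beats, 72/6 = 12 chords.
C: 15·2 = 30 beats, 30/6 = 5 chords.
D: 12·6 = 72 beats, 72/8 = 9 chords.
E: 4·4 = 16 beats, 16/0.5 = 32 chords.
Total: 15 + 12 + 5 + 9 + 32 = 73.

73 chords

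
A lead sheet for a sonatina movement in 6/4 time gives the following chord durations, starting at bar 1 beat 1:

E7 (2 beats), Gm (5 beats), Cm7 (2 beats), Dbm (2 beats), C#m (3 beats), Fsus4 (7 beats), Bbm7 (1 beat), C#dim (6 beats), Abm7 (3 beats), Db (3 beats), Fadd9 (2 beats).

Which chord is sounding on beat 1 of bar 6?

Beat 1 of bar 6 is beat (6−1)×6 + 1 = 31 overall.
Running totals: E7 ends at 2, Gm ends at 7, Cm7 ends at 9, Dbm ends at 11, C#m ends at 14, Fsus4 ends at 21, Bbm7 ends at 22, C#dim ends at 28, Abm7 ends at 31.
Beat 31 falls within Abm7.

Abm7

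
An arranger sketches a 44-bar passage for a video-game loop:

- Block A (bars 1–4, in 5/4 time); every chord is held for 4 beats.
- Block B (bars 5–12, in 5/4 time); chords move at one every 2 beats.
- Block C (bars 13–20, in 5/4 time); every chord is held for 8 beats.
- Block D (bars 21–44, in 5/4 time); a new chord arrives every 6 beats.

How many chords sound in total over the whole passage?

50 chords

A: 4 bars × 5 beats = 20 beats; 4 beats/chord → 5 chords.
B: 8 bars × 5 beats = 40 beats; 2 beats/chord → 20 chords.
C: 8 bars × 5 beats = 40 beats; 8 beats/chord → 5 chords.
D: 24 bars × 5 beats = 120 beats; 6 beats/chord → 20 chords.
Total: 5 + 20 + 5 + 20 = 50.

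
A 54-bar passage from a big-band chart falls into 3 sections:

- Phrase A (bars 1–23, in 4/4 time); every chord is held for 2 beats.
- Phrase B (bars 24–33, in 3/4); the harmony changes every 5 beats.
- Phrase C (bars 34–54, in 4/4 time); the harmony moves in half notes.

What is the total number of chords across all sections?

A has 92 beats and chords last 2 each, so 46 chords.
B has 30 beats and chords last 5 each, so 6 chords.
C has 84 beats and chords last 2 each, so 42 chords.
Total: 46 + 6 + 42 = 94.

94 chords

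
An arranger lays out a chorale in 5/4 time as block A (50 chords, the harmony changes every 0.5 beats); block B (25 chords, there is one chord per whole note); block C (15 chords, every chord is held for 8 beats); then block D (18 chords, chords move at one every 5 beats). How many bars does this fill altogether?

67 bars

A: 50 × 0.5 = 25 beats = 5 bars.
B: 25 × 4 = 100 beats = 20 bars.
C: 15 × 8 = 120 beats = 24 bars.
D: 18 × 5 = 90 beats = 18 bars.
Total: 5 + 20 + 24 + 18 = 67 bars.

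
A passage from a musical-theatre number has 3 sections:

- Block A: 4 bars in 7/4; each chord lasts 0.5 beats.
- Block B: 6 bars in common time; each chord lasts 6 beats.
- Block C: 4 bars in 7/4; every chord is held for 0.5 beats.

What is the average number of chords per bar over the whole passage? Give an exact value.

A: 4 × 7 = 28 beats ÷ 0.5 = 56 chords.
B: 6 × 4 = 24 beats ÷ 6 = 4 chords.
C: 4 × 7 = 28 beats ÷ 0.5 = 56 chords.
Overall: 116 chords over 14 bars → 116/14 = 58/7 chords per bar.

58/7 chords per bar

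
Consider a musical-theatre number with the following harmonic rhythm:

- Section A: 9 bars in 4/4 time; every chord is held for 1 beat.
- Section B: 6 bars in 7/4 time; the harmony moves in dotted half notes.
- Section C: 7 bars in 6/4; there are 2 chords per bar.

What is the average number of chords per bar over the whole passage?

32/11 chords per bar

A: 9 bars of 4 beats is 36 beats; at 1 beat each that's 36 chords.
B: 6 bars of 7 beats is 42 beats; at 3 beats each that's 14 chords.
C: 7 bars of 6 beats is 42 beats; at 3 beats each that's 14 chords.
Overall: 64 chords over 22 bars → 64/22 = 32/11 chords per bar.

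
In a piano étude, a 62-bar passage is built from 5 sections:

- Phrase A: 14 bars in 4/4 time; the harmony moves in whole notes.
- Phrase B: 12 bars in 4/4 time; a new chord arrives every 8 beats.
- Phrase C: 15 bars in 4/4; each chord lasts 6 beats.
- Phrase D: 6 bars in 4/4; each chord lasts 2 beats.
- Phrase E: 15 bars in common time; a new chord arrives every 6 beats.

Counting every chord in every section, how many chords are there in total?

A: 14·4 = 56 beats, 56/4 = 14 chords.
B: 12·4 = 48 beats, 48/8 = 6 chords.
C: 15·4 = 60 beats, 60/6 = 10 chords.
D: 6·4 = 24 beats, 24/2 = 12 chords.
E: 15·4 = 60 beats, 60/6 = 10 chords.
Total: 14 + 6 + 10 + 12 + 10 = 52.

52 chords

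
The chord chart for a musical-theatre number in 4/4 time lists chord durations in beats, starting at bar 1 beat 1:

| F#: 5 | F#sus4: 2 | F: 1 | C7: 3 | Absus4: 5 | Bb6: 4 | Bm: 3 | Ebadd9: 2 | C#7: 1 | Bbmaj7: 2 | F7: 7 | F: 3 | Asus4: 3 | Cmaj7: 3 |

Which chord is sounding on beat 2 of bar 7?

C#7

Beat 2 of bar 7 is beat (7−1)×4 + 2 = 26 overall.
Running totals: F# ends at 5, F#sus4 ends at 7, F ends at 8, C7 ends at 11, Absus4 ends at 16, Bb6 ends at 20, Bm ends at 23, Ebadd9 ends at 25, C#7 ends at 26.
Beat 26 falls within C#7.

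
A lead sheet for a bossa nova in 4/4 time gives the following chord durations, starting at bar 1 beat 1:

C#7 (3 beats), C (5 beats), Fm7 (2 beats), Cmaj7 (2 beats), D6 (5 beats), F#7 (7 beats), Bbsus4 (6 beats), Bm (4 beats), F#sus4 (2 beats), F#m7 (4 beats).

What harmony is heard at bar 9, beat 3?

Beat 3 of bar 9 is beat (9−1)×4 + 3 = 35 overall.
Running totals: C#7 ends at 3, C ends at 8, Fm7 ends at 10, Cmaj7 ends at 12, D6 ends at 17, F#7 ends at 24, Bbsus4 ends at 30, Bm ends at 34, F#sus4 ends at 36.
Beat 35 falls within F#sus4.

F#sus4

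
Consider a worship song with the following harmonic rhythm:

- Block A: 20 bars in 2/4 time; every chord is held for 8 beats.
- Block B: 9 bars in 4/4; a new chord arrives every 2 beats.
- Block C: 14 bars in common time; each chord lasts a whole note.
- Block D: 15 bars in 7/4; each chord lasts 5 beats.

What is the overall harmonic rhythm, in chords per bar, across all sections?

1 chords per bar

A: 20 bars of 2 beats is 40 beats; at 8 beats each that's 5 chords.
B: 9 bars of 4 beats is 36 beats; at 2 beats each that's 18 chords.
C: 14 bars of 4 beats is 56 beats; at 4 beats each that's 14 chords.
D: 15 bars of 7 beats is 105 beats; at 5 beats each that's 21 chords.
Overall: 58 chords over 58 bars → 58/58 = 1 chords per bar.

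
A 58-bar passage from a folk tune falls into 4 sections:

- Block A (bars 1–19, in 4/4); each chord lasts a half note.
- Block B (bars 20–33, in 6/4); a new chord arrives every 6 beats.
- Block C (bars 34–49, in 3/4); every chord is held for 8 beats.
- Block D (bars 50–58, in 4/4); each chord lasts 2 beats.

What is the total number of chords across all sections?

76 chords

A: 19·4 = 76 beats, 76/2 = 38 chords.
B: 14·6 = 84 beats, 84/6 = 14 chords.
C: 16·3 = 48 beats, 48/8 = 6 chords.
D: 9·4 = 36 beats, 36/2 = 18 chords.
Total: 38 + 14 + 6 + 18 = 76.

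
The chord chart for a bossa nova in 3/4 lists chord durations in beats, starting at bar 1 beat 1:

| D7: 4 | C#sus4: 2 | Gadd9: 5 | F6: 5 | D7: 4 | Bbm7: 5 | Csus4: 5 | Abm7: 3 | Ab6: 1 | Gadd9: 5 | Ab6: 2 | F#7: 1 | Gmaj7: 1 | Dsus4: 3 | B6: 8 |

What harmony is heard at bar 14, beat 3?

F#7

Beat 3 of bar 14 is beat (14−1)×3 + 3 = 42 overall.
Running totals: D7 ends at 4, C#sus4 ends at 6, Gadd9 ends at 11, F6 ends at 16, D7 ends at 20, Bbm7 ends at 25, Csus4 ends at 30, Abm7 ends at 33, Ab6 ends at 34, Gadd9 ends at 39, Ab6 ends at 41, F#7 ends at 42.
Beat 42 falls within F#7.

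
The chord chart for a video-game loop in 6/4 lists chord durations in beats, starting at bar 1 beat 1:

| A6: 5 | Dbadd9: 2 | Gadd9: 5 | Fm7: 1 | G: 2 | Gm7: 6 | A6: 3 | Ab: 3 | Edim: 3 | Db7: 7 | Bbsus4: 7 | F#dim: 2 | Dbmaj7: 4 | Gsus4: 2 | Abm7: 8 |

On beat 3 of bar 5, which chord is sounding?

Ab

Beat 3 of bar 5 is beat (5−1)×6 + 3 = 27 overall.
Running totals: A6 ends at 5, Dbadd9 ends at 7, Gadd9 ends at 12, Fm7 ends at 13, G ends at 15, Gm7 ends at 21, A6 ends at 24, Ab ends at 27.
Beat 27 falls within Ab.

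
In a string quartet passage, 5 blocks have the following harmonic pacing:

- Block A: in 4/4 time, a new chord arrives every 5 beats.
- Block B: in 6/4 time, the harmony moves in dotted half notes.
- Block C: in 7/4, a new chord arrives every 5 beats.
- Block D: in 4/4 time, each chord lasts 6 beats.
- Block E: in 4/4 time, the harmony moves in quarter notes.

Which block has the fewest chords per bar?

A: 4/5 = 0.8 chords/bar.
B: 6/3 = 2 chords/bar.
C: 7/5 = 1.4 chords/bar.
D: 4/6 = 2/3 chords/bar.
E: 4/1 = 4 chords/bar.
Slowest is D at 2/3 chords/bar.

Block D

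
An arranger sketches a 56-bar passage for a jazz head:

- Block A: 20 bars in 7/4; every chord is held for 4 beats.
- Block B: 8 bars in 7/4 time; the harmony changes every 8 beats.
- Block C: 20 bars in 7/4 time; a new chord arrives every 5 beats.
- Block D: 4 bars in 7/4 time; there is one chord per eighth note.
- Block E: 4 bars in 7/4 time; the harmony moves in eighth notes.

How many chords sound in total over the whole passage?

182 chords

A has 140 beats and chords last 4 each, so 35 chords.
B has 56 beats and chords last 8 each, so 7 chords.
C has 140 beats and chords last 5 each, so 28 chords.
D has 28 beats and chords last 0.5 each, so 56 chords.
E has 28 beats and chords last 0.5 each, so 56 chords.
Total: 35 + 7 + 28 + 56 + 56 = 182.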